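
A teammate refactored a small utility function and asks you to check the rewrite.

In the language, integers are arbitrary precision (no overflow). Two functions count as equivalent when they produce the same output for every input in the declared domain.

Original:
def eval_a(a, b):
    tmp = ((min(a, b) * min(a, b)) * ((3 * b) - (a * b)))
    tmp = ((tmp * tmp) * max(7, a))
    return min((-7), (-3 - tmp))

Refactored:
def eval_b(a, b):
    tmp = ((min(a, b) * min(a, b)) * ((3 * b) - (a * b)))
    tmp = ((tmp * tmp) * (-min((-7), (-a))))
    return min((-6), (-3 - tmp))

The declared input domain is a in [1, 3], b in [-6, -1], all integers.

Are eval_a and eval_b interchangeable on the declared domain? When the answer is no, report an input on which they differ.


Try a=3, b=-6.
eval_a: tmp = 0; tmp = 0; return -7
eval_b: tmp = 0; tmp = 0; return -6
-7 against -6: the behavior changed.
verdict: not equivalent; witness: a=3, b=-6


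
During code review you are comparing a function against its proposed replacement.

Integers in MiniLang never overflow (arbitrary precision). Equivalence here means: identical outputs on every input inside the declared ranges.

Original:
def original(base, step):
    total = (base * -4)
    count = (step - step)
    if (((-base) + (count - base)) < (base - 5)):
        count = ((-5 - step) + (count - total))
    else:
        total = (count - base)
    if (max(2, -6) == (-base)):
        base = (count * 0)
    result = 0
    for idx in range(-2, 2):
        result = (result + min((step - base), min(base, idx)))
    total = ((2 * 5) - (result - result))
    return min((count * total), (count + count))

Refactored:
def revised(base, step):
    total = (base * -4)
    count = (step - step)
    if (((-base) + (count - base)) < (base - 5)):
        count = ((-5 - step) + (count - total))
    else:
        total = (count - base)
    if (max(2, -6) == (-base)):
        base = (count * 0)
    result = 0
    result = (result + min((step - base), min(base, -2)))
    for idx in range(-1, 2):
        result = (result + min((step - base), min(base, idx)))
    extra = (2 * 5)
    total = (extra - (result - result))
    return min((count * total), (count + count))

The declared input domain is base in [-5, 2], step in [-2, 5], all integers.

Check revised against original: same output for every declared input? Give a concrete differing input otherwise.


Equivalent — the differences include min/max/abs usage differs, plus loop structure differs, plus constant usage differs, plus statement counts differ, plus local variable names differ, plus arithmetic usage differs, yet no declared input distinguishes the two.
One worked example (base=-1, step=-2) — original: total := 4 | count := 0 | (((-base) + (count - base)) < (base - 5)): false | total := 1 | (max(2, -6) == (-base)): false | result := 0 | iter idx=-2: | result := -2 | iter idx=-1: | result := -3 | iter idx=0: | result := -4 | iter idx=1: | result := -5 | total := 10 | result 0; revised: total := 4 | count := 0 | (((-base) + (count - base)) < (base - 5)): false | total := 1 | (max(2, -6) == (-base)): false | result := 0 | result := -2 | iter idx=-1: | result := -3 | iter idx=0: | result := -4 | iter idx=1: | result := -5 | extra := 10 | total := 10 | result 0; agreement on 0.
Checked all 64 inputs in the declared domain: the outputs agree on every one.
verdict: equivalent


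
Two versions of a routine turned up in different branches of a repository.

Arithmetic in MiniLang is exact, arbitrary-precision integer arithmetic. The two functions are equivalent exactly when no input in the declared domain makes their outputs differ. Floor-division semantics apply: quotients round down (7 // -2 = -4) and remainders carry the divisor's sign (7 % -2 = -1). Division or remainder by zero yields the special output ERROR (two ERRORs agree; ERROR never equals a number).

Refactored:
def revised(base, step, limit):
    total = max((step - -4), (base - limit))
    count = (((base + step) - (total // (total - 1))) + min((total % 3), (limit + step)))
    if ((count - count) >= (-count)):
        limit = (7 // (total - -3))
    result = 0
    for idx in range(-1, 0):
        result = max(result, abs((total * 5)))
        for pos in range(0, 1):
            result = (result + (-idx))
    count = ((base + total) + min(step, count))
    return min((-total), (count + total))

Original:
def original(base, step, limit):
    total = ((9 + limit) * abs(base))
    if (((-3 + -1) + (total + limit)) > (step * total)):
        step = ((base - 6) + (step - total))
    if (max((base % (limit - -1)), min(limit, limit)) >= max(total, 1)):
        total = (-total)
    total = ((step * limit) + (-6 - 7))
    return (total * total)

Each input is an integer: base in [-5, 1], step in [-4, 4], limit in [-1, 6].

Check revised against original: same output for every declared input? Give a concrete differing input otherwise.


At base=-5, step=-4, limit=-1: original gives ERROR, revised gives -19.
verdict: not equivalent; witness: base=-5, step=-4, limit=-1


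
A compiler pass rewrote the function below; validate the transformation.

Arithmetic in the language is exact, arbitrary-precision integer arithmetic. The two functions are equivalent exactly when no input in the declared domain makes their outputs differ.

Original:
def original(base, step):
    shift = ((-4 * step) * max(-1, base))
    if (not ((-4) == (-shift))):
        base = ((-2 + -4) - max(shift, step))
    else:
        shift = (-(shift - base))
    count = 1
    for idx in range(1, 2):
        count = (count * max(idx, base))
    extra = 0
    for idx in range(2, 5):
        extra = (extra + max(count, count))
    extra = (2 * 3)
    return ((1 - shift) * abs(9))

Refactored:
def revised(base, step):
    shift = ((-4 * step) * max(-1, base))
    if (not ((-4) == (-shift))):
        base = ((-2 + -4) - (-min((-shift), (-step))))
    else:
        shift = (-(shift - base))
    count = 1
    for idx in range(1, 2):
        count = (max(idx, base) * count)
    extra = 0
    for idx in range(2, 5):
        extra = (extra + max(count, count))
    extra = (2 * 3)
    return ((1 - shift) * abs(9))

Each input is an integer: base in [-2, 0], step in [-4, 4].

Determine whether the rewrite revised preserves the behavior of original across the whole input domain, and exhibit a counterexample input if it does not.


The two are interchangeable: min/max/abs usage differs, and every declared input agrees.
One worked example (base=0, step=2) — original: shift=0, then (not ((-4) == (-shift))) is true, then base=-8, then count=1, then (idx=1), then count=1, then extra=0, then (idx=2), then extra=1, then (idx=3), then extra=2, then (idx=4), then extra=3, then extra=6, then returns 9; revised: shift=0, then (not ((-4) == (-shift))) is true, then base=-8, then count=1, then (idx=1), then count=1, then extra=0, then (idx=2), then extra=1, then (idx=3), then extra=2, then (idx=4), then extra=3, then extra=6, then returns 9; agreement on 9.
Sweeping the whole domain (27 inputs) finds no disagreement.
verdict: equivalent


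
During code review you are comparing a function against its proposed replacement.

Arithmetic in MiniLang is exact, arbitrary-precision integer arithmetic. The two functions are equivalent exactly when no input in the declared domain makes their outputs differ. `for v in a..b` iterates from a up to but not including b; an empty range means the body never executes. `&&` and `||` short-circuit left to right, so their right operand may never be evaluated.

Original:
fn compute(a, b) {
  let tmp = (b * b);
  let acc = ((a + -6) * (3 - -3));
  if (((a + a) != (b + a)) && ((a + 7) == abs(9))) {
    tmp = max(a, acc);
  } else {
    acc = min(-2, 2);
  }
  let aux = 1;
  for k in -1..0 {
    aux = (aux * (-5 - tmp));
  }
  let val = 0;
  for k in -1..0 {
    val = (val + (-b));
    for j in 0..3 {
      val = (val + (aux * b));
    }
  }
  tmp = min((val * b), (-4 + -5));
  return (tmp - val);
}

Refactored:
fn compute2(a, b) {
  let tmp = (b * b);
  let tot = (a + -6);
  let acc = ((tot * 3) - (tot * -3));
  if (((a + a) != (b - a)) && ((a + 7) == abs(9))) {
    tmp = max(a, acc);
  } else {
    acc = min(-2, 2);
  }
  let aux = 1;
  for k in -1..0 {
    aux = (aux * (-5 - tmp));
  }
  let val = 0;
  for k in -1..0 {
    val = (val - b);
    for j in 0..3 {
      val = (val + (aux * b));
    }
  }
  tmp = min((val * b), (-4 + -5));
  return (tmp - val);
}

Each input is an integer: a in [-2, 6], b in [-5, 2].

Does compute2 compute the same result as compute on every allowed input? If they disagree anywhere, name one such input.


Evaluate both at a=2, b=2.
compute: tmp := 4 | acc := -24 | (((a + a) != (b + a)) && ((a + 7) == abs(9))): false | acc := -2 | aux := 1 | iter k=-1: | aux := -9 | val := 0 | iter k=-1: | val := -2 | iter j=0: | val := -20 | iter j=1: | val := -38 | iter j=2: | val := -56 | tmp := -112 | result -56
compute2: tmp := 4 | tot := -4 | acc := -24 | (((a + a) != (b - a)) && ((a + 7) == abs(9))): true | tmp := 2 | aux := 1 | iter k=-1: | aux := -7 | val := 0 | iter k=-1: | val := -2 | iter j=0: | val := -16 | iter j=1: | val := -30 | iter j=2: | val := -44 | tmp := -88 | result -44
-56 and -44 differ, so these are not the same function on this domain.
verdict: not equivalent; witness: a=2, b=2


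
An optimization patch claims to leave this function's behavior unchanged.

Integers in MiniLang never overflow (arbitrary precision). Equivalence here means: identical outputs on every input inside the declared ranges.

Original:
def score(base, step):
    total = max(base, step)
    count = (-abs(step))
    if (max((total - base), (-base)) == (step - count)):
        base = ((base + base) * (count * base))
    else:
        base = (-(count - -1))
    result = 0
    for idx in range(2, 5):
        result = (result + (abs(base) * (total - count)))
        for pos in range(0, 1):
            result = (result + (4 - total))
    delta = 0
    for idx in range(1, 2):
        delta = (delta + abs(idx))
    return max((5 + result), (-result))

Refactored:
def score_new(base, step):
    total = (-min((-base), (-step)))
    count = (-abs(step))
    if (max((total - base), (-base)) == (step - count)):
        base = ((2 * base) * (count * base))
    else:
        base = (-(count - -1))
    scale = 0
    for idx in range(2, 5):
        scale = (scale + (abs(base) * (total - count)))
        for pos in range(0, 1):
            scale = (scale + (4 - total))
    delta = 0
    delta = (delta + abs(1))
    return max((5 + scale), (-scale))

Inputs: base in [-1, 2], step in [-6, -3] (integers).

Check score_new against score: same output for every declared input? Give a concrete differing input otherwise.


The two versions differ — the changes include arithmetic usage differs, constant usage differs, local variable names differ, statement counts differ, min/max/abs usage differs, loop structure differs.
One worked example (base=-1, step=-3) — score: total becomes -1; next count becomes -3; next (max((total - base), (-base)) == (step - count)) evaluates to false; next base becomes 2; next result becomes 0; next at idx=2:; next result becomes 4; next at pos=0:; next result becomes 9; next at idx=3:; next result becomes 13; next at pos=0:; next result becomes 18; next at idx=4:; next result becomes 22; next at pos=0:; next result becomes 27; next delta becomes 0; next at idx=1:; next delta becomes 1; next final value 32; score_new: total becomes -1; next count becomes -3; next (max((total - base), (-base)) == (step - count)) evaluates to false; next base becomes 2; next scale becomes 0; next at idx=2:; next scale becomes 4; next at pos=0:; next scale becomes 9; next at idx=3:; next scale becomes 13; next at pos=0:; next scale becomes 18; next at idx=4:; next scale becomes 22; next at pos=0:; next scale becomes 27; next delta becomes 0; next delta becomes 1; next final value 32; agreement on 32.
Across all 16 domain points the two functions coincide.
verdict: equivalent


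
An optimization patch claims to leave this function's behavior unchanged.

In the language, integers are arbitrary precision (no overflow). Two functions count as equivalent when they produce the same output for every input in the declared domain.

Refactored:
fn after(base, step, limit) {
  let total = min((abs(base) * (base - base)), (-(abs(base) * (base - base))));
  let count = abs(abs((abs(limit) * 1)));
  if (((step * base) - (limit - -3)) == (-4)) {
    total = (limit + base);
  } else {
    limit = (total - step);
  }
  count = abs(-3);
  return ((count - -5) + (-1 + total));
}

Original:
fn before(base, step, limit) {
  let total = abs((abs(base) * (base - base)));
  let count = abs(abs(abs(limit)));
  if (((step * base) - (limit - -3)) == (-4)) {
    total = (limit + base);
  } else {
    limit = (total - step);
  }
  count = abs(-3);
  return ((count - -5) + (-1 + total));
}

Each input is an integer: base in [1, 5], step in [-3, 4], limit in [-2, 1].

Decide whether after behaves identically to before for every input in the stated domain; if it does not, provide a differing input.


One difference looks behavioral, but it never changes the outcome for any declared input.
Tracing base=5, step=0, limit=1: before: total becomes 0; next count becomes 1; next (((step * base) - (limit - -3)) == (-4)) evaluates to true; next total becomes 6; next count becomes 3; next final value 13 | after: total becomes 0; next count becomes 1; next (((step * base) - (limit - -3)) == (-4)) evaluates to true; next total becomes 6; next count becomes 3; next final value 13 — matching result 13.
Across all 160 domain points the two functions coincide.
verdict: equivalent


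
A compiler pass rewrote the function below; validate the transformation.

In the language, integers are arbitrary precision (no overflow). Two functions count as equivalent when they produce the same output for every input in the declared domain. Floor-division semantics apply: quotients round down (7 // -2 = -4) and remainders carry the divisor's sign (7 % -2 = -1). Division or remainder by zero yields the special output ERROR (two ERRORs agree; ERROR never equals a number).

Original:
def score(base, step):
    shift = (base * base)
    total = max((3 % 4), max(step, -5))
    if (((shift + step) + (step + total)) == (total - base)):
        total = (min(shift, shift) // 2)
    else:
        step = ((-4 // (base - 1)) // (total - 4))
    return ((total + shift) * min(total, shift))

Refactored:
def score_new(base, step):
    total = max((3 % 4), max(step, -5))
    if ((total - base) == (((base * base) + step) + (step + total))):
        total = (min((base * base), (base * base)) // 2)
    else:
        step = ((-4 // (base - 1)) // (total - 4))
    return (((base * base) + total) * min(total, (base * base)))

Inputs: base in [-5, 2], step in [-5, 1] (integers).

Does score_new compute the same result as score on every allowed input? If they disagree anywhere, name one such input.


Behavior is preserved: although statement counts differ, local variable names differ, arithmetic usage differs, the outputs never diverge.
Spot check at base=1, step=-1 — score: shift = 1; total = 3; (((shift + step) + (step + total)) == (total - base)) -> true; total = 0; return 0. score_new: total = 3; ((total - base) == (((base * base) + step) + (step + total))) -> true; total = 0; return 0. Both give 0.
Checked all 56 inputs in the declared domain: the outputs agree on every one.
verdict: equivalent


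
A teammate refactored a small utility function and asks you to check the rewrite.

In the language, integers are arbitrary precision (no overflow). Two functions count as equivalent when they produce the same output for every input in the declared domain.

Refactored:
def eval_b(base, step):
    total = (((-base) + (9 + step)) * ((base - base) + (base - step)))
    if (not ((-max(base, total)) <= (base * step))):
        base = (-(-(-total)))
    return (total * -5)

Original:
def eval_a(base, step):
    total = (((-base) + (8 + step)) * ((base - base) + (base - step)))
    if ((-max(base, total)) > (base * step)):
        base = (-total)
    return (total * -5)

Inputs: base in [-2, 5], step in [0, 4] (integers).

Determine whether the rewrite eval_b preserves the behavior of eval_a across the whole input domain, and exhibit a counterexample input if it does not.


Not equivalent: base=-2, step=0 separates them (100 vs 110).
eval_a: total := -20 | ((-max(base, total)) > (base * step)): true | base := 20 | result 100
eval_b: total := -22 | (not ((-max(base, total)) <= (base * step))): true | base := 22 | result 110
verdict: not equivalent; witness: base=-2, step=0


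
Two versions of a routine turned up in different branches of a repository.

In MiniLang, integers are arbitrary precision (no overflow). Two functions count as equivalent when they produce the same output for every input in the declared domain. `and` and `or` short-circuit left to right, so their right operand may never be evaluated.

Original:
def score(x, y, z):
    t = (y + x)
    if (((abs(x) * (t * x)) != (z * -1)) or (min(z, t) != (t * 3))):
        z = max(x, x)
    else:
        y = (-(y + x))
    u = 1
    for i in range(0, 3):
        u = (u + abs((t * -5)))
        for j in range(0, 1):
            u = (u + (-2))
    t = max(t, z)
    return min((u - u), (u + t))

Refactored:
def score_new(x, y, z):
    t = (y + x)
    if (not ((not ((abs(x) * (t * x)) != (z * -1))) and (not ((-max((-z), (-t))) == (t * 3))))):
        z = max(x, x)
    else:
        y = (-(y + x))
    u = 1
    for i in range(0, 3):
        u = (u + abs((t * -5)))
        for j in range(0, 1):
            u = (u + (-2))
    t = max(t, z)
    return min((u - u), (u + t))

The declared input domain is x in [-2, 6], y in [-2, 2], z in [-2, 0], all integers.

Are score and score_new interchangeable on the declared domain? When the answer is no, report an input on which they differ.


Input x=1, y=-1, z=0: -5 from score versus -4 from score_new.
verdict: not equivalent; witness: x=1, y=-1, z=0


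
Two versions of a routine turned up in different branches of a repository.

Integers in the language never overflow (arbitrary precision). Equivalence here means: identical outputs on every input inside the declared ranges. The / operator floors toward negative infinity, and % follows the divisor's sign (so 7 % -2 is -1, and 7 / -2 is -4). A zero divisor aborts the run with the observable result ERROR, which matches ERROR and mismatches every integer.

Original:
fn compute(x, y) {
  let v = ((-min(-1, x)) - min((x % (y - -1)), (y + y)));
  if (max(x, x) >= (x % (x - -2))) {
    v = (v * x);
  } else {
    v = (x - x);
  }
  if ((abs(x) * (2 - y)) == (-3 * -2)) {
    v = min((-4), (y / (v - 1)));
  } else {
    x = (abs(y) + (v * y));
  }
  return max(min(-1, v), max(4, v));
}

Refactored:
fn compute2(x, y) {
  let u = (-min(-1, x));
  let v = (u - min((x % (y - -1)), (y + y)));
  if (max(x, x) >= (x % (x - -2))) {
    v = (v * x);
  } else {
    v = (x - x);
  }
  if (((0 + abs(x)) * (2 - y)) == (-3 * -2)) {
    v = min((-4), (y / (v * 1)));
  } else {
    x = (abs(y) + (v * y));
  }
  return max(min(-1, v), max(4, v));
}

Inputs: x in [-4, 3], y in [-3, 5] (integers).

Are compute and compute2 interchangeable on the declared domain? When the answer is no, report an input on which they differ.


The rewrite breaks on x=-3, y=0, where the results are 4 and ERROR.
compute: v=3, then (max(x, x) >= (x % (x - -2))) is false, then v=0, then ((abs(x) * (2 - y)) == (-3 * -2)) is true, then v=-4, then returns 4
compute2: u=3, then v=3, then (max(x, x) >= (x % (x - -2))) is false, then v=0, then (((0 + abs(x)) * (2 - y)) == (-3 * -2)) is true, then a zero divisor aborts: ERROR
verdict: not equivalent; witness: x=-3, y=0


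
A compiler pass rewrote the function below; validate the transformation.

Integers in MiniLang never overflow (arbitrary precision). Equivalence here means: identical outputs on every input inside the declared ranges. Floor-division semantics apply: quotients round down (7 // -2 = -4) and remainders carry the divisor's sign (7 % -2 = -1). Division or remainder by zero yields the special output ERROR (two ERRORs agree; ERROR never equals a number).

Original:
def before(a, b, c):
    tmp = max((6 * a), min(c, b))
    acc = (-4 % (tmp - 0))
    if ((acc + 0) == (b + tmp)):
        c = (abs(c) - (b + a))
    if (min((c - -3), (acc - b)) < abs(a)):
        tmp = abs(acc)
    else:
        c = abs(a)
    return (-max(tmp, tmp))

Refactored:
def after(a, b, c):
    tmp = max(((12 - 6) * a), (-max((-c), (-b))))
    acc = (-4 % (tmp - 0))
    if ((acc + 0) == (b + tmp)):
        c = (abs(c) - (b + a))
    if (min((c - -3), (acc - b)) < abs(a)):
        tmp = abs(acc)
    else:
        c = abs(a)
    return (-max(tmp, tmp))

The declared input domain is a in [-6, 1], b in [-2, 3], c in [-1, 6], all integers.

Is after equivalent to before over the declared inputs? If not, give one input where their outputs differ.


The two versions differ — the changes include constant usage differs, arithmetic usage differs, min/max/abs usage differs.
Spot check at a=-2, b=-2, c=1 — before: tmp = -2; acc = 0; ((acc + 0) == (b + tmp)) -> false; (min((c - -3), (acc - b)) < abs(a)) -> false; c = 2; return 2. after: tmp = -2; acc = 0; ((acc + 0) == (b + tmp)) -> false; (min((c - -3), (acc - b)) < abs(a)) -> false; c = 2; return 2. Both give 2.
An exhaustive pass over the 384 declared inputs shows identical outputs.
verdict: equivalent


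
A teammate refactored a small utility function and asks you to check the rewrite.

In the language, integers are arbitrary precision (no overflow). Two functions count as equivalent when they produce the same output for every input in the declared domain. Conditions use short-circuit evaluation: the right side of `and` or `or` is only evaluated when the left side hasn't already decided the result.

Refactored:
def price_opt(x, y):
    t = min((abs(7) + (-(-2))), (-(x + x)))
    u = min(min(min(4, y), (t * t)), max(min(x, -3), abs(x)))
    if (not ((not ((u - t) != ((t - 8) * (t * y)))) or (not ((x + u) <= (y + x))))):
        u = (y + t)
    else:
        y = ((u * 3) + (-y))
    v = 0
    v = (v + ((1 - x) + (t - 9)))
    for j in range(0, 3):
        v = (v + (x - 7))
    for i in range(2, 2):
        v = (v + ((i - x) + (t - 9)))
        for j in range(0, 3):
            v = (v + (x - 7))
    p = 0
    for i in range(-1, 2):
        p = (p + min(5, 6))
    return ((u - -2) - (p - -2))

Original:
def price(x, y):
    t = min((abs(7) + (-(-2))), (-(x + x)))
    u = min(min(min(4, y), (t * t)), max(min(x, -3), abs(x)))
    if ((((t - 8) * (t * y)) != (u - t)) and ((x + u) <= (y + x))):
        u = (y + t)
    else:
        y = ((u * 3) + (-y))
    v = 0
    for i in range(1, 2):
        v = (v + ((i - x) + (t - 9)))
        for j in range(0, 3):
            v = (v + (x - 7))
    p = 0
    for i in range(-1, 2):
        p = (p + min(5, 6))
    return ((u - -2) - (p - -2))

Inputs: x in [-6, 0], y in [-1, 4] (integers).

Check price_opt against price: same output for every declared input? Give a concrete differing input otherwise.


The two are interchangeable: constant usage differs, loop structure differs, arithmetic usage differs, statement counts differ, boolean connective usage differs, and every declared input agrees.
Tracing x=-6, y=4: price: t becomes 9; next u becomes 4; next ((((t - 8) * (t * y)) != (u - t)) and ((x + u) <= (y + x))) evaluates to true; next u becomes 13; next v becomes 0; next at i=1:; next v becomes 7; next at j=0:; next v becomes -6; next at j=1:; next v becomes -19; next at j=2:; next v becomes -32; next p becomes 0; next at i=-1:; next p becomes 5; next at i=0:; next p becomes 10; next at i=1:; next p becomes 15; next final value -2 | price_opt: t becomes 9; next u becomes 4; next (not ((not ((u - t) != ((t - 8) * (t * y)))) or (not ((x + u) <= (y + x))))) evaluates to true; next u becomes 13; next v becomes 0; next v becomes 7; next at j=0:; next v becomes -6; next at j=1:; next v becomes -19; next at j=2:; next v becomes -32; next i never enters its loop body; next p becomes 0; next at i=-1:; next p becomes 5; next at i=0:; next p becomes 10; next at i=1:; next p becomes 15; next final value -2 — matching result -2.
An exhaustive pass over the 42 declared inputs shows identical outputs.
verdict: equivalent


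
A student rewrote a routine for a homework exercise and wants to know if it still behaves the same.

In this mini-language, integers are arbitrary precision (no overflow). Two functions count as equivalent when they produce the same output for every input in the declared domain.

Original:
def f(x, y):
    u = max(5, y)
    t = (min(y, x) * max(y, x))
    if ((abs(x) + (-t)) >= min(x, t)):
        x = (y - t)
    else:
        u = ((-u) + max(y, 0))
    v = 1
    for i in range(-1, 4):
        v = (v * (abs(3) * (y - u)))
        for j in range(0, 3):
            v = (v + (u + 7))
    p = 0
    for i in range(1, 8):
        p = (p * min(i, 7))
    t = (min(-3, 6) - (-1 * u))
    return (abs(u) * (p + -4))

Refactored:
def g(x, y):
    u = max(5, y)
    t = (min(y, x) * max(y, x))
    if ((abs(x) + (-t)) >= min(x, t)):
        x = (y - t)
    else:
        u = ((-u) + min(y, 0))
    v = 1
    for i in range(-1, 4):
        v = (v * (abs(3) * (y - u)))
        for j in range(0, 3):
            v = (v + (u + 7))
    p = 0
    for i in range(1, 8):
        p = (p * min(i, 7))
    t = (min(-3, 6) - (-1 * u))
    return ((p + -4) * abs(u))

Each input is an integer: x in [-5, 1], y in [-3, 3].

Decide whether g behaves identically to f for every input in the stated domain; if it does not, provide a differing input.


These are not equivalent — on x=-5, y=-3 the outputs split (-20 vs -32).
f: u := 5 | t := 15 | ((abs(x) + (-t)) >= min(x, t)): false | u := -5 | v := 1 | iter i=-1: | v := 6 | iter j=0: | v := 8 | iter j=1: | v := 10 | iter j=2: | v := 12 | iter i=0: | v := 72 | iter j=0: | v := 74 | iter j=1: | v := 76 | iter j=2: | v := 78 | iter i=1: | v := 468 | iter j=0: | v := 470 | iter j=1: | v := 472 | iter j=2: | v := 474 | iter i=2: | v := 2844 | iter j=0: | v := 2846 | iter j=1: | v := 2848 | iter j=2: | v := 2850 | iter i=3: | v := 17100 | iter j=0: | v := 17102 | iter j=1: | v := 17104 | iter j=2: | v := 17106 | p := 0 | iter i=1: | p := 0 | iter i=2: | p := 0 | iter i=3: | p := 0 | iter i=4: | p := 0 | iter i=5: | p := 0 | iter i=6: | p := 0 | iter i=7: | p := 0 | t := -8 | result -20
g: u := 5 | t := 15 | ((abs(x) + (-t)) >= min(x, t)): false | u := -8 | v := 1 | iter i=-1: | v := 15 | iter j=0: | v := 14 | iter j=1: | v := 13 | iter j=2: | v := 12 | iter i=0: | v := 180 | iter j=0: | v := 179 | iter j=1: | v := 178 | iter j=2: | v := 177 | iter i=1: | v := 2655 | iter j=0: | v := 2654 | iter j=1: | v := 2653 | iter j=2: | v := 2652 | iter i=2: | v := 39780 | iter j=0: | v := 39779 | iter j=1: | v := 39778 | iter j=2: | v := 39777 | iter i=3: | v := 596655 | iter j=0: | v := 596654 | iter j=1: | v := 596653 | iter j=2: | v := 596652 | p := 0 | iter i=1: | p := 0 | iter i=2: | p := 0 | iter i=3: | p := 0 | iter i=4: | p := 0 | iter i=5: | p := 0 | iter i=6: | p := 0 | iter i=7: | p := 0 | t := -11 | result -32
verdict: not equivalent; witness: x=-5, y=-3


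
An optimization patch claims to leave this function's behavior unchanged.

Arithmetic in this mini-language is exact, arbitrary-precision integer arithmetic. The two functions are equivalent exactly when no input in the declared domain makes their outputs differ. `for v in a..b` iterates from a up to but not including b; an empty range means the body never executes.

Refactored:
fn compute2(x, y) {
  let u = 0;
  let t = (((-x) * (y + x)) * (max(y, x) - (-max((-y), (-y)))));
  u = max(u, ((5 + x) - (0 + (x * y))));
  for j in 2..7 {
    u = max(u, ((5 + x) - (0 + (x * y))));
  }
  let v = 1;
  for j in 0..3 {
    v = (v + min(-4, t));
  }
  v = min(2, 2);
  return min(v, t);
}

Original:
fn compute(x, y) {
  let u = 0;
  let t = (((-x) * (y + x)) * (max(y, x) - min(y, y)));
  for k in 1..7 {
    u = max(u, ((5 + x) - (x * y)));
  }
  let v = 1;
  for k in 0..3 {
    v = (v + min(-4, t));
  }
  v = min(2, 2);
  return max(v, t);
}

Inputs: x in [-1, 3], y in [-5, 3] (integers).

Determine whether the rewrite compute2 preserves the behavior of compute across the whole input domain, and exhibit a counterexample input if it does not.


x=-1, y=-5 yields 2 from compute but -24 from compute2.
verdict: not equivalent; witness: x=-1, y=-5


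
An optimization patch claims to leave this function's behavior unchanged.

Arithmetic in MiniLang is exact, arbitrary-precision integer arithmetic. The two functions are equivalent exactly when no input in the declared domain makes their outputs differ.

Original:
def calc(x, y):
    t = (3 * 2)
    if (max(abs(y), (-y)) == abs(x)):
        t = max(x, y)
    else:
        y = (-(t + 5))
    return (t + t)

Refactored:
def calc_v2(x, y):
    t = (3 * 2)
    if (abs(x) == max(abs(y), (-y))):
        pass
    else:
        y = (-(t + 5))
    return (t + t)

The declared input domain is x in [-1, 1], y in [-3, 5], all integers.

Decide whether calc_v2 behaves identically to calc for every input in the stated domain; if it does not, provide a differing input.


Try x=-1, y=-1.
calc: t becomes 6; next (max(abs(y), (-y)) == abs(x)) evaluates to true; next t becomes -1; next final value -2
calc_v2: t becomes 6; next (abs(x) == max(abs(y), (-y))) evaluates to true; next final value 12
-2 and 12 differ, so these are not the same function on this domain.
verdict: not equivalent; witness: x=-1, y=-1


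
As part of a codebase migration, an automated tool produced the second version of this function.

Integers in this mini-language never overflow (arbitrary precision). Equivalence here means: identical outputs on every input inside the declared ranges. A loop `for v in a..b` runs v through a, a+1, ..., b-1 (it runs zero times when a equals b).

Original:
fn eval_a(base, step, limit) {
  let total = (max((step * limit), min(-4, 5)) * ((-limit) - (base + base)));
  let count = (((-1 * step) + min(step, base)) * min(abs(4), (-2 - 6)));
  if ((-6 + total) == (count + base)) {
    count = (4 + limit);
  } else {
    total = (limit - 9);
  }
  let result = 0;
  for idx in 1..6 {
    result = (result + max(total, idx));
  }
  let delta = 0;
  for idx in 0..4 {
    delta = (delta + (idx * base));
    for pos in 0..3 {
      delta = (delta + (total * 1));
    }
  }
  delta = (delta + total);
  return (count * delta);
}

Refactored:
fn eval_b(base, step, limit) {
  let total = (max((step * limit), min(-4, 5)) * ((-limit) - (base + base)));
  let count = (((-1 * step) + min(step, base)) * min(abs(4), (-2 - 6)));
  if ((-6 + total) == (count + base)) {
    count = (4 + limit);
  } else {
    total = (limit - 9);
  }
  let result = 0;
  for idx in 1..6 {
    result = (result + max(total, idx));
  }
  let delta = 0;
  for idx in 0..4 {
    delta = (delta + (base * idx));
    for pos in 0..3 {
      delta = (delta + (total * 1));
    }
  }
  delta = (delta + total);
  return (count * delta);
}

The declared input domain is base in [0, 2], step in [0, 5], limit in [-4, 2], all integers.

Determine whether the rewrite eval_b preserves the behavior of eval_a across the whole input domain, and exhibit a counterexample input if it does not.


Changes here: same computation, different form; the full 126-point sweep finds no disagreement.
verdict: equivalent


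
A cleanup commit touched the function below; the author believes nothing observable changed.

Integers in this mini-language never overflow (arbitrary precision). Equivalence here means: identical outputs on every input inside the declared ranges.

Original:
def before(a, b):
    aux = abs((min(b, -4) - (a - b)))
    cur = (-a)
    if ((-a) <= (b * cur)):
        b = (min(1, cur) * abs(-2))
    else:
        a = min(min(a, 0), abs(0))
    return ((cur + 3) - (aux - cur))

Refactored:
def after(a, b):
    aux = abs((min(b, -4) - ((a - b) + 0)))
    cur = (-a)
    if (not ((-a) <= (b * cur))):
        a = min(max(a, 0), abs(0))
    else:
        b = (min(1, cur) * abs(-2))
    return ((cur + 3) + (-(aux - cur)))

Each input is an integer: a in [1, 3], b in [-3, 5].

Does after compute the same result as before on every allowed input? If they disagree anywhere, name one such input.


The edit looks behavioral (`min(a, 0)` became `max(a, 0)`), but over these ranges it never changes the outcome.
One worked example (a=1, b=4) — before: aux := 1 | cur := -1 | ((-a) <= (b * cur)): false | a := 0 | result 0; after: aux := 1 | cur := -1 | (not ((-a) <= (b * cur))): true | a := 0 | result 0; agreement on 0.
An exhaustive pass over the 27 declared inputs shows identical outputs.
verdict: equivalent


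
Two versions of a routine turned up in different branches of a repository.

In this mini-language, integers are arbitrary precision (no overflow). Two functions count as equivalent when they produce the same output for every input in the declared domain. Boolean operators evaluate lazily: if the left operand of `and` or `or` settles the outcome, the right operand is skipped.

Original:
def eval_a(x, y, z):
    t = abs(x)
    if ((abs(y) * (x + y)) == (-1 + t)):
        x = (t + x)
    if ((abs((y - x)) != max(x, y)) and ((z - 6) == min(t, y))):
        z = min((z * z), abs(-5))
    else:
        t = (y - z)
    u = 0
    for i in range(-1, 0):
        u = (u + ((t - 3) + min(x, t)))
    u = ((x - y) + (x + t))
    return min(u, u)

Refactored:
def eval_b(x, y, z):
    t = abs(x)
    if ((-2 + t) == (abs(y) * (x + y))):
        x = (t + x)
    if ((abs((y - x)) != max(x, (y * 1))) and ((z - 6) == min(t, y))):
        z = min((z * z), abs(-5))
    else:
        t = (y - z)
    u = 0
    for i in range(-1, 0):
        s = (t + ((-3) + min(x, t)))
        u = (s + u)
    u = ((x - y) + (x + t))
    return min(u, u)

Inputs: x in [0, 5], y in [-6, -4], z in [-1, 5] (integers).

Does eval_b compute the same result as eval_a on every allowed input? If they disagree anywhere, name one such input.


At x=5, y=-4, z=-1: eval_a gives 21, eval_b gives 11.
verdict: not equivalent; witness: x=5, y=-4, z=-1


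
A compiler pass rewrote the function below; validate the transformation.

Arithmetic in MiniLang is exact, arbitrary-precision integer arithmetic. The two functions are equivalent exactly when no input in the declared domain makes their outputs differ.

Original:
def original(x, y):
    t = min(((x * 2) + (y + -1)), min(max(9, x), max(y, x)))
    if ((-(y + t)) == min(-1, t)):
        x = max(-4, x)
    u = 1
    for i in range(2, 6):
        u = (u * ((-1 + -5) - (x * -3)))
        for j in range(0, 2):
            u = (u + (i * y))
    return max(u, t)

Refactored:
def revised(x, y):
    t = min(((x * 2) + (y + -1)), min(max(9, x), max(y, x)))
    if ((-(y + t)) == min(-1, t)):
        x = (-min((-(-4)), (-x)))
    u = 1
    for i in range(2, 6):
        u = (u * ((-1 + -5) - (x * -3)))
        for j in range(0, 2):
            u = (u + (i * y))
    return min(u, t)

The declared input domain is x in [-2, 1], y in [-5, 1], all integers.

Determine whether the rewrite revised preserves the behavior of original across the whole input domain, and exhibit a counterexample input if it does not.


The rewrite breaks on x=-2, y=-5, where the results are 51406 and -10.
original: t becomes -10; next ((-(y + t)) == min(-1, t)) evaluates to false; next u becomes 1; next at i=2:; next u becomes -12; next at j=0:; next u becomes -22; next at j=1:; next u becomes -32; next at i=3:; next u becomes 384; next at j=0:; next u becomes 369; next at j=1:; next u becomes 354; next at i=4:; next u becomes -4248; next at j=0:; next u becomes -4268; next at j=1:; next u becomes -4288; next at i=5:; next u becomes 51456; next at j=0:; next u becomes 51431; next at j=1:; next u becomes 51406; next final value 51406
revised: t becomes -10; next ((-(y + t)) == min(-1, t)) evaluates to false; next u becomes 1; next at i=2:; next u becomes -12; next at j=0:; next u becomes -22; next at j=1:; next u becomes -32; next at i=3:; next u becomes 384; next at j=0:; next u becomes 369; next at j=1:; next u becomes 354; next at i=4:; next u becomes -4248; next at j=0:; next u becomes -4268; next at j=1:; next u becomes -4288; next at i=5:; next u becomes 51456; next at j=0:; next u becomes 51431; next at j=1:; next u becomes 51406; next final value -10
verdict: not equivalent; witness: x=-2, y=-5


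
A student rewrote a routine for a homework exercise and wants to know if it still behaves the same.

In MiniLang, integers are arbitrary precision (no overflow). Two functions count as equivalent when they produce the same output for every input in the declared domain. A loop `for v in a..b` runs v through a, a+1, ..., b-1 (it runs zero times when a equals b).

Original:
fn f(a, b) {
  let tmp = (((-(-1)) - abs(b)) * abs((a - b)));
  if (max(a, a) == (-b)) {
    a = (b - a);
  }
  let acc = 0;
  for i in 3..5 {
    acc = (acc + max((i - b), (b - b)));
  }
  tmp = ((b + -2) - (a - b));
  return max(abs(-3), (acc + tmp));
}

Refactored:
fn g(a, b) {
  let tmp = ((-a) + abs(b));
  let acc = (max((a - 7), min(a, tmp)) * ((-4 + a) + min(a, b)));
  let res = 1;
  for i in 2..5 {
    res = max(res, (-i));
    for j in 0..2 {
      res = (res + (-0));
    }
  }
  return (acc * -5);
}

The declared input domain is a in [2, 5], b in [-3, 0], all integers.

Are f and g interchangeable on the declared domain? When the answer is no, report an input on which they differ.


Evaluate both at a=2, b=-3.
f: tmp becomes -10; next (max(a, a) == (-b)) evaluates to false; next acc becomes 0; next at i=3:; next acc becomes 6; next at i=4:; next acc becomes 13; next tmp becomes -10; next final value 3
g: tmp becomes 1; next acc becomes -5; next res becomes 1; next at i=2:; next res becomes 1; next at j=0:; next res becomes 1; next at j=1:; next res becomes 1; next at i=3:; next res becomes 1; next at j=0:; next res becomes 1; next at j=1:; next res becomes 1; next at i=4:; next res becomes 1; next at j=0:; next res becomes 1; next at j=1:; next res becomes 1; next final value 25
3 vs 25 — the two versions disagree here.
verdict: not equivalent; witness: a=2, b=-3


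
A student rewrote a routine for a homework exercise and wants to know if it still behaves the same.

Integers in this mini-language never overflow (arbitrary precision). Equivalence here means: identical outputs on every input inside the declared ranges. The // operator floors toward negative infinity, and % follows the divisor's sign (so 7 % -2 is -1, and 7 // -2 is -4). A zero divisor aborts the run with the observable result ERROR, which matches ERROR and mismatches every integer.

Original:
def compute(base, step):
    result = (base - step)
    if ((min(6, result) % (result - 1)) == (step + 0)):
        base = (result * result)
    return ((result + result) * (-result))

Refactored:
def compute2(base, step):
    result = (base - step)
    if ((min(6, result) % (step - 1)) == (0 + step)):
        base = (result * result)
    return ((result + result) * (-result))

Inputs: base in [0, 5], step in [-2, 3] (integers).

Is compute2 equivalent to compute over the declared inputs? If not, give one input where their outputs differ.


There is a counterexample at base=0, step=-1: ERROR on one side, -2 on the other.
compute: result=1, then a zero divisor aborts: ERROR
compute2: result=1, then ((min(6, result) % (step - 1)) == (0 + step)) is true, then base=1, then returns -2
verdict: not equivalent; witness: base=0, step=-1


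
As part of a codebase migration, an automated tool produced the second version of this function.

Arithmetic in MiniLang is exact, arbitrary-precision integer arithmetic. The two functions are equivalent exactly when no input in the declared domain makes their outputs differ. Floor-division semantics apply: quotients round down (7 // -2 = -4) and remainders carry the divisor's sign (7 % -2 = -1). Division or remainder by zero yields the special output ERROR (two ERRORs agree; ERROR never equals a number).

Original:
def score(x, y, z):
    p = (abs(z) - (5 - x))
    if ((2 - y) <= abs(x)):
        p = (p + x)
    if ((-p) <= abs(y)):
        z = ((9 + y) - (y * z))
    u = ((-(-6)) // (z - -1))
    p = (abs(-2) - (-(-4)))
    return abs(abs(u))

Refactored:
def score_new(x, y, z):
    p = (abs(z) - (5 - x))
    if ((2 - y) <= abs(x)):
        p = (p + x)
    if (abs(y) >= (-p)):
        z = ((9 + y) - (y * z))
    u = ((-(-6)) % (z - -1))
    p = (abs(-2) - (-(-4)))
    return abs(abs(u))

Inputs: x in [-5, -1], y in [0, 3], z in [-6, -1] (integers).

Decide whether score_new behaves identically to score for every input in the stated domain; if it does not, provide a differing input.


Not equivalent: x=-5, y=0, z=-6 separates them (2 vs 4).
score: p=-4, then ((2 - y) <= abs(x)) is true, then p=-9, then ((-p) <= abs(y)) is false, then u=-2, then p=-2, then returns 2
score_new: p=-4, then ((2 - y) <= abs(x)) is true, then p=-9, then (abs(y) >= (-p)) is false, then u=-4, then p=-2, then returns 4
verdict: not equivalent; witness: x=-5, y=0, z=-6
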